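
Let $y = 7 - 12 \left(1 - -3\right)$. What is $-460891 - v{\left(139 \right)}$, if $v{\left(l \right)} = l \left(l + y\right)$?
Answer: $-474513$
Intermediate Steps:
$y = -41$ ($y = 7 - 12 \left(1 + 3\right) = 7 - 48 = -41$)
$v{\left(l \right)} = l \left(-41 + l\right)$ ($v{\left(l \right)} = l \left(l - 41\right) = l \left(-41 + l\right)$)
$-460891 - v{\left(139 \right)} = -460891 - 139 \left(-41 + 139\right) = -460891 - 139 \cdot 98 = -460891 - 13622 = -474513$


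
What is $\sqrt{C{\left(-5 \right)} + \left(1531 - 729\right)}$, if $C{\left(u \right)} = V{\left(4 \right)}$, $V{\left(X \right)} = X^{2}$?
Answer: $\sqrt{818} \approx 28.601$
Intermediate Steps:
$C{\left(u \right)} = 16$ ($C{\left(u \right)} = 4^{2} = 16$)
$\sqrt{C{\left(-5 \right)} + \left(1531 - 729\right)} = \sqrt{16 + \left(1531 - 729\right)} = \sqrt{16 + 802} = \sqrt{818}$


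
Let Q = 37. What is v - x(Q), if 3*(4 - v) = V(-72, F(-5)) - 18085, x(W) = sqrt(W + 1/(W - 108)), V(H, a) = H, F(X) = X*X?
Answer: 18169/3 - sqrt(186446)/71 ≈ 6050.3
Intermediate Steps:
F(X) = X**2
x(W) = sqrt(W + 1/(-108 + W))
v = 18169/3 (v = 4 - (-72 - 18085)/3 = 4 - 1/3*(-18157) = 4 + 18157/3 = 18169/3 ≈ 6056.3)
v - x(Q) = 18169/3 - sqrt((1 + 37*(-108 + 37))/(-108 + 37)) = 18169/3 - sqrt((1 + 37*(-71))/(-71)) = 18169/3 - sqrt(-(1 - 2627)/71) = 18169/3 - sqrt(-1/71*(-2626)) = 18169/3 - sqrt(2626/71) = 18169/3 - sqrt(186446)/71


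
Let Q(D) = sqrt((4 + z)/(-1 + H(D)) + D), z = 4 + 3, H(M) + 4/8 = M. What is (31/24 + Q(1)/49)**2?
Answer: 327895/197568 + 31*I*sqrt(21)/588 ≈ 1.6597 + 0.2416*I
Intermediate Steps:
H(M) = -1/2 + M
z = 7
Q(D) = sqrt(D + 11/(-3/2 + D)) (Q(D) = sqrt((4 + 7)/(-1 + (-1/2 + D)) + D) = sqrt(11/(-3/2 + D) + D) = sqrt(D + 11/(-3/2 + D)))
(31/24 + Q(1)/49)**2 = (31/24 + sqrt((22 + 1*(-3 + 2*1))/(-3 + 2*1))/49)**2 = (31*(1/24) + sqrt((22 + 1*(-3 + 2))/(-3 + 2))*(1/49))**2 = (31/24 + sqrt((22 + 1*(-1))/(-1))*(1/49))**2 = (31/24 + sqrt(-(22 - 1))*(1/49))**2 = (31/24 + sqrt(-1*21)*(1/49))**2 = (31/24 + sqrt(-21)*(1/49))**2 = (31/24 + (I*sqrt(21))*(1/49))**2 = (31/24 + I*sqrt(21)/49)**2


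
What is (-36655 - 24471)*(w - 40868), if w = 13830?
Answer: 1652724788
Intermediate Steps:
(-36655 - 24471)*(w - 40868) = (-36655 - 24471)*(13830 - 40868) = -61126*(-27038) = 1652724788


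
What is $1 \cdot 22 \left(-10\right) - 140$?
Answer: $-360$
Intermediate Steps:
$1 \cdot 22 \left(-10\right) - 140 = 22 \left(-10\right) - 140 = -220 - 140 = -360$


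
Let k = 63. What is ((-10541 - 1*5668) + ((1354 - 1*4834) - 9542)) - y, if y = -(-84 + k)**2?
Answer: -28790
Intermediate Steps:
y = -441 (y = -(-84 + 63)**2 = -1*(-21)**2 = -1*441 = -441)
((-10541 - 1*5668) + ((1354 - 1*4834) - 9542)) - y = ((-10541 - 1*5668) + ((1354 - 1*4834) - 9542)) - 1*(-441) = ((-10541 - 5668) + ((1354 - 4834) - 9542)) + 441 = (-16209 + (-3480 - 9542)) + 441 = (-16209 - 13022) + 441 = -29231 + 441 = -28790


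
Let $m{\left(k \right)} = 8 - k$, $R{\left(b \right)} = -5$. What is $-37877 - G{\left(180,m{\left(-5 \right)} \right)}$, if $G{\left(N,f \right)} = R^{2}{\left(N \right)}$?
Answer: $-37902$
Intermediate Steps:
$G{\left(N,f \right)} = 25$ ($G{\left(N,f \right)} = \left(-5\right)^{2} = 25$)
$-37877 - G{\left(180,m{\left(-5 \right)} \right)} = -37877 - 25 = -37902$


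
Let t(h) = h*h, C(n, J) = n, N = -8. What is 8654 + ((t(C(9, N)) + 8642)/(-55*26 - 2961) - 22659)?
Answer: -61504678/4391 ≈ -14007.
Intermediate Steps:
t(h) = h**2
8654 + ((t(C(9, N)) + 8642)/(-55*26 - 2961) - 22659) = 8654 + ((9**2 + 8642)/(-55*26 - 2961) - 22659) = 8654 + ((81 + 8642)/(-1430 - 2961) - 22659) = 8654 + (8723/(-4391) - 22659) = 8654 + (8723*(-1/4391) - 22659) = 8654 + (-8723/4391 - 22659) = 8654 - 99504392/4391 = -61504678/4391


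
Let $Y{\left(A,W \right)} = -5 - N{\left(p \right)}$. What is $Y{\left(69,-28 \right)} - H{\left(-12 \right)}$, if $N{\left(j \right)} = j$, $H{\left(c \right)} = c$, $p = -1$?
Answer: $8$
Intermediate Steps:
$Y{\left(A,W \right)} = -4$ ($Y{\left(A,W \right)} = -5 - -1 = -5 + 1 = -4$)
$Y{\left(69,-28 \right)} - H{\left(-12 \right)} = -4 - -12 = -4 + 12 = 8$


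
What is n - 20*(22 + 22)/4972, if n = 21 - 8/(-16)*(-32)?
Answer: 545/113 ≈ 4.8230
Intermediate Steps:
n = 5 (n = 21 - 8*(-1/16)*(-32) = 21 + (1/2)*(-32) = 21 - 16 = 5)
n - 20*(22 + 22)/4972 = 5 - 20*(22 + 22)/4972 = 5 - 20*44*(1/4972) = 5 - 880*1/4972 = 5 - 20/113 = 545/113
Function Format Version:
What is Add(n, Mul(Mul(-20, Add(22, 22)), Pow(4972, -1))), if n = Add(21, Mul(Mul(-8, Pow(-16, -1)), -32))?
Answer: Rational(545, 113) ≈ 4.8230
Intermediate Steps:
n = 5 (n = Add(21, Mul(Mul(-8, Rational(-1, 16)), -32)) = Add(21, Mul(Rational(1, 2), -32)) = Add(21, -16) = 5)
Add(n, Mul(Mul(-20, Add(22, 22)), Pow(4972, -1))) = Add(5, Mul(Mul(-20, Add(22, 22)), Pow(4972, -1))) = Add(5, Mul(Mul(-20, 44), Rational(1, 4972))) = Add(5, Mul(-880, Rational(1, 4972))) = Add(5, Rational(-20, 113)) = Rational(545, 113)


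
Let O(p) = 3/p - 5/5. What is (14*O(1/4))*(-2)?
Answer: -308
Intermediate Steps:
O(p) = -1 + 3/p (O(p) = 3/p - 5*1/5 = 3/p - 1 = -1 + 3/p)
(14*O(1/4))*(-2) = (14*((3 - 1/4)/(1/4)))*(-2) = (14*((3 - 1*1/4)/(1/4)))*(-2) = (14*(4*(3 - 1/4)))*(-2) = (14*(4*(11/4)))*(-2) = (14*11)*(-2) = 154*(-2) = -308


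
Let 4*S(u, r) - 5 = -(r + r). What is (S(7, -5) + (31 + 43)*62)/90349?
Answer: 18367/361396 ≈ 0.050822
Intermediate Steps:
S(u, r) = 5/4 - r/2 (S(u, r) = 5/4 + (-(r + r))/4 = 5/4 + (-2*r)/4 = 5/4 - r/2)
(S(7, -5) + (31 + 43)*62)/90349 = ((5/4 - 1/2*(-5)) + (31 + 43)*62)/90349 = ((5/4 + 5/2) + 74*62)*(1/90349) = (15/4 + 4588)*(1/90349) = (18367/4)*(1/90349) = 18367/361396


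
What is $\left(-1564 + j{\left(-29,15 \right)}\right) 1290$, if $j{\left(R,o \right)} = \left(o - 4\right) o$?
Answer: $-1804710$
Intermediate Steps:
$j{\left(R,o \right)} = o \left(-4 + o\right)$ ($j{\left(R,o \right)} = \left(-4 + o\right) o = o \left(-4 + o\right)$)
$\left(-1564 + j{\left(-29,15 \right)}\right) 1290 = \left(-1564 + 15 \left(-4 + 15\right)\right) 1290 = \left(-1564 + 15 \cdot 11\right) 1290 = \left(-1564 + 165\right) 1290 = \left(-1399\right) 1290 = -1804710$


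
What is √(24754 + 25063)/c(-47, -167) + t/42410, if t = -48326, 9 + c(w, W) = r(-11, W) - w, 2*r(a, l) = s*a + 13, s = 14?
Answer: -24163/21205 - 2*√49817/65 ≈ -8.0071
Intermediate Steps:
r(a, l) = 13/2 + 7*a (r(a, l) = (14*a + 13)/2 = (13 + 14*a)/2 = 13/2 + 7*a)
c(w, W) = -159/2 - w (c(w, W) = -9 + ((13/2 + 7*(-11)) - w) = -9 + ((13/2 - 77) - w) = -9 + (-141/2 - w) = -159/2 - w)
√(24754 + 25063)/c(-47, -167) + t/42410 = √(24754 + 25063)/(-159/2 - 1*(-47)) - 48326/42410 = √49817/(-159/2 + 47) - 48326*1/42410 = √49817/(-65/2) - 24163/21205 = √49817*(-2/65) - 24163/21205 = -2*√49817/65 - 24163/21205 = -24163/21205 - 2*√49817/65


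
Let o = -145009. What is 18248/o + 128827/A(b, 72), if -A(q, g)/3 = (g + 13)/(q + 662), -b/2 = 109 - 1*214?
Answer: -16289901567536/36977295 ≈ -4.4054e+5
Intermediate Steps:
b = 210 (b = -2*(109 - 1*214) = -2*(109 - 214) = -2*(-105) = 210)
A(q, g) = -3*(13 + g)/(662 + q) (A(q, g) = -3*(g + 13)/(q + 662) = -3*(13 + g)/(662 + q))
18248/o + 128827/A(b, 72) = 18248/(-145009) + 128827/((3*(-13 - 1*72)/(662 + 210))) = 18248*(-1/145009) + 128827/((3*(-13 - 72)/872)) = -18248/145009 + 128827/((3*(1/872)*(-85))) = -18248/145009 + 128827/(-255/872) = -18248/145009 + 128827*(-872/255) = -18248/145009 - 112337144/255 = -16289901567536/36977295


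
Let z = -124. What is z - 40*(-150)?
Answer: 5876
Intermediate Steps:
z - 40*(-150) = -124 - 40*(-150) = -124 + 6000 = 5876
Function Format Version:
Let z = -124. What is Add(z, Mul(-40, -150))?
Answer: 5876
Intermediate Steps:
Add(z, Mul(-40, -150)) = Add(-124, Mul(-40, -150)) = Add(-124, 6000) = 5876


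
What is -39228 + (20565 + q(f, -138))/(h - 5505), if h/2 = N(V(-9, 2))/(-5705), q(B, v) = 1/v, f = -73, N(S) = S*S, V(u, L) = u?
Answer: -170032453314913/4334053806 ≈ -39232.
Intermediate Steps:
N(S) = S²
h = -162/5705 (h = 2*((-9)²/(-5705)) = 2*(81*(-1/5705)) = 2*(-81/5705) = -162/5705 ≈ -0.028396)
-39228 + (20565 + q(f, -138))/(h - 5505) = -39228 + (20565 + 1/(-138))/(-162/5705 - 5505) = -39228 + (20565 - 1/138)/(-31406187/5705) = -39228 + (2837969/138)*(-5705/31406187) = -39228 - 16190613145/4334053806 = -170032453314913/4334053806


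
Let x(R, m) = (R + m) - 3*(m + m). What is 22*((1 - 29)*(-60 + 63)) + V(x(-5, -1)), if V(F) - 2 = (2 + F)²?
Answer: -1842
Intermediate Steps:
x(R, m) = R - 5*m (x(R, m) = (R + m) - 6*m = R - 5*m)
V(F) = 2 + (2 + F)²
22*((1 - 29)*(-60 + 63)) + V(x(-5, -1)) = 22*((1 - 29)*(-60 + 63)) + (2 + (2 + (-5 - 5*(-1)))²) = 22*(-28*3) + (2 + (2 + (-5 + 5))²) = 22*(-84) + (2 + (2 + 0)²) = -1848 + (2 + 2²) = -1848 + (2 + 4) = -1848 + 6 = -1842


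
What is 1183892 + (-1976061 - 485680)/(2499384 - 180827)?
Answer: 2744918622103/2318557 ≈ 1.1839e+6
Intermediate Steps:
1183892 + (-1976061 - 485680)/(2499384 - 180827) = 1183892 - 2461741/2318557 = 2744918622103/2318557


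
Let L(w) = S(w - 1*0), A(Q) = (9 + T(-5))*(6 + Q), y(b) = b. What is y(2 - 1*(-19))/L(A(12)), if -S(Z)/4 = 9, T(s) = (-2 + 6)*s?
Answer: -7/12 ≈ -0.58333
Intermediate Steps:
T(s) = 4*s
S(Z) = -36 (S(Z) = -4*9 = -36)
A(Q) = -66 - 11*Q (A(Q) = (9 + 4*(-5))*(6 + Q) = (9 - 20)*(6 + Q) = -11*(6 + Q) = -66 - 11*Q)
L(w) = -36
y(2 - 1*(-19))/L(A(12)) = (2 - 1*(-19))/(-36) = (2 + 19)*(-1/36) = 21*(-1/36) = -7/12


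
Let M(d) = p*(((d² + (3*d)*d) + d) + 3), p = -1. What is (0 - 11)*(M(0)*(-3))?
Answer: -99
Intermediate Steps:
M(d) = -3 - d - 4*d² (M(d) = -(((d² + (3*d)*d) + d) + 3) = -(((d² + 3*d²) + d) + 3) = -((4*d² + d) + 3) = -((d + 4*d²) + 3) = -(3 + d + 4*d²) = -3 - d - 4*d²)
(0 - 11)*(M(0)*(-3)) = (0 - 11)*((-3 - 1*0 - 4*0²)*(-3)) = -11*(-3 + 0 - 4*0)*(-3) = -11*(-3 + 0 + 0)*(-3) = -(-33)*(-3) = -11*9 = -99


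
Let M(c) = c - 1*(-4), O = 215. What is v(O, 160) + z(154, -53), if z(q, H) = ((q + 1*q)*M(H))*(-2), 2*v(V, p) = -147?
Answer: 60221/2 ≈ 30111.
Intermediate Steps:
v(V, p) = -147/2 (v(V, p) = (½)*(-147) = -147/2)
M(c) = 4 + c (M(c) = c + 4 = 4 + c)
z(q, H) = -4*q*(4 + H) (z(q, H) = ((q + 1*q)*(4 + H))*(-2) = ((q + q)*(4 + H))*(-2) = ((2*q)*(4 + H))*(-2) = (2*q*(4 + H))*(-2) = -4*q*(4 + H))
v(O, 160) + z(154, -53) = -147/2 - 4*154*(4 - 53) = -147/2 - 4*154*(-49) = -147/2 + 30184 = 60221/2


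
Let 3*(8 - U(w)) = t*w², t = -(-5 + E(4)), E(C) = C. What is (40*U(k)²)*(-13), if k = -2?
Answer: -208000/9 ≈ -23111.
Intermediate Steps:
t = 1 (t = -(-5 + 4) = -1*(-1) = 1)
U(w) = 8 - w²/3
(40*U(k)²)*(-13) = (40*(8 - ⅓*(-2)²)²)*(-13) = (40*(8 - ⅓*4)²)*(-13) = (40*(8 - 4/3)²)*(-13) = (40*(20/3)²)*(-13) = (40*(400/9))*(-13) = (16000/9)*(-13) = -208000/9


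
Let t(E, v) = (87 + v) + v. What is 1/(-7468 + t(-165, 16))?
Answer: -1/7349 ≈ -0.00013607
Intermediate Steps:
t(E, v) = 87 + 2*v
1/(-7468 + t(-165, 16)) = 1/(-7468 + (87 + 2*16)) = 1/(-7468 + (87 + 32)) = 1/(-7468 + 119) = 1/(-7349) = -1/7349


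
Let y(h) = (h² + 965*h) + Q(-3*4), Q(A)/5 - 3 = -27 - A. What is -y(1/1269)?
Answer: 95397074/1610361 ≈ 59.240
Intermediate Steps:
Q(A) = -120 - 5*A (Q(A) = 15 + 5*(-27 - A) = 15 + (-135 - 5*A) = -120 - 5*A)
y(h) = -60 + h² + 965*h (y(h) = (h² + 965*h) + (-120 - (-15)*4) = (h² + 965*h) + (-120 - 5*(-12)) = (h² + 965*h) + (-120 + 60) = (h² + 965*h) - 60 = -60 + h² + 965*h)
-y(1/1269) = -(-60 + (1/1269)² + 965/1269) = -(-60 + (1/1269)² + 965*(1/1269)) = -(-60 + 1/1610361 + 965/1269) = -1*(-95397074/1610361) = 95397074/1610361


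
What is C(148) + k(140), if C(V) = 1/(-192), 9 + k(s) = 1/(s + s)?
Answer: -60491/6720 ≈ -9.0016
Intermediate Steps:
k(s) = -9 + 1/(2*s) (k(s) = -9 + 1/(s + s) = -9 + 1/(2*s))
C(V) = -1/192
C(148) + k(140) = -1/192 + (-9 + (1/2)/140) = -1/192 + (-9 + (1/2)*(1/140)) = -1/192 + (-9 + 1/280) = -1/192 - 2519/280 = -60491/6720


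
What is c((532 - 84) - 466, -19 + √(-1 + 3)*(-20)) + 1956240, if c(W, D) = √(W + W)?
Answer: 1956240 + 6*I ≈ 1.9562e+6 + 6.0*I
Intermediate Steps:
c(W, D) = √2*√W (c(W, D) = √(2*W) = √2*√W)
c((532 - 84) - 466, -19 + √(-1 + 3)*(-20)) + 1956240 = √2*√((532 - 84) - 466) + 1956240 = √2*√(448 - 466) + 1956240 = √2*√(-18) + 1956240 = √2*(3*I*√2) + 1956240 = 6*I + 1956240 = 1956240 + 6*I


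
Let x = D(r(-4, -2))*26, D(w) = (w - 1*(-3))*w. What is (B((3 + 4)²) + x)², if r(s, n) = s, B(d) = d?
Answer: 23409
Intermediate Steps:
D(w) = w*(3 + w) (D(w) = (w + 3)*w = (3 + w)*w = w*(3 + w))
x = 104 (x = -4*(3 - 4)*26 = -4*(-1)*26 = 4*26 = 104)
(B((3 + 4)²) + x)² = ((3 + 4)² + 104)² = (7² + 104)² = (49 + 104)² = 153² = 23409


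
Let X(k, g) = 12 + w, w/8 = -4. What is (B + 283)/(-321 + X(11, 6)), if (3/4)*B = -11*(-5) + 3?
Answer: -1081/1023 ≈ -1.0567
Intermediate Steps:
w = -32 (w = 8*(-4) = -32)
X(k, g) = -20 (X(k, g) = 12 - 32 = -20)
B = 232/3 (B = 4*(-11*(-5) + 3)/3 = 4*(55 + 3)/3 = (4/3)*58 = 232/3 ≈ 77.333)
(B + 283)/(-321 + X(11, 6)) = (232/3 + 283)/(-321 - 20) = (1081/3)/(-341) = (1081/3)*(-1/341) = -1081/1023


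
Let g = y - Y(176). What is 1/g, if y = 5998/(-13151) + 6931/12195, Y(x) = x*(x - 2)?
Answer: -160376445/4911350247709 ≈ -3.2654e-5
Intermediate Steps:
Y(x) = x*(-2 + x)
y = 18003971/160376445 (y = 5998*(-1/13151) + 6931*(1/12195) = -5998/13151 + 6931/12195 = 18003971/160376445 ≈ 0.11226)
g = -4911350247709/160376445 (g = 18003971/160376445 - 176*(-2 + 176) = 18003971/160376445 - 176*174 = 18003971/160376445 - 1*30624 = 18003971/160376445 - 30624 = -4911350247709/160376445 ≈ -30624.)
1/g = 1/(-4911350247709/160376445) = -160376445/4911350247709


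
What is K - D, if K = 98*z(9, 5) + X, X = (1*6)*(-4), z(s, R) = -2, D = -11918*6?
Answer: 71288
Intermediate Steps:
D = -71508
X = -24 (X = 6*(-4) = -24)
K = -220 (K = 98*(-2) - 24 = -196 - 24 = -220)
K - D = -220 - 1*(-71508) = -220 + 71508 = 71288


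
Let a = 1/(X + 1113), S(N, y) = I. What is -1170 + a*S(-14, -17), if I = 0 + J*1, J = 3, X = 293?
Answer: -1645017/1406 ≈ -1170.0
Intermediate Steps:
I = 3 (I = 0 + 3*1 = 0 + 3 = 3)
S(N, y) = 3
a = 1/1406 (a = 1/(293 + 1113) = 1/1406 ≈ 0.00071124)
-1170 + a*S(-14, -17) = -1170 + (1/1406)*3 = -1170 + 3/1406 = -1645017/1406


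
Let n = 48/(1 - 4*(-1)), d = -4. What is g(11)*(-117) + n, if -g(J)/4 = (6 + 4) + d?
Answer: 14088/5 ≈ 2817.6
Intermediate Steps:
g(J) = -24 (g(J) = -4*((6 + 4) - 4) = -4*(10 - 4) = -4*6 = -24)
n = 48/5 (n = 48/(1 + 4) = 48/5 ≈ 9.6000)
g(11)*(-117) + n = -24*(-117) + 48/5 = 2808 + 48/5 = 14088/5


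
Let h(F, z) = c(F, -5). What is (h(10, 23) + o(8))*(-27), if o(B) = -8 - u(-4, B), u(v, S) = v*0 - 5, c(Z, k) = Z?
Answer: -189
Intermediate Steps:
h(F, z) = F
u(v, S) = -5 (u(v, S) = 0 - 5 = -5)
o(B) = -3 (o(B) = -8 - 1*(-5) = -8 + 5 = -3)
(h(10, 23) + o(8))*(-27) = (10 - 3)*(-27) = 7*(-27) = -189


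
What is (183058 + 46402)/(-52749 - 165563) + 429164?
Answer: 23422855427/54578 ≈ 4.2916e+5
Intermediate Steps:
(183058 + 46402)/(-52749 - 165563) + 429164 = 229460/(-218312) + 429164 = 229460*(-1/218312) + 429164 = -57365/54578 + 429164 = 23422855427/54578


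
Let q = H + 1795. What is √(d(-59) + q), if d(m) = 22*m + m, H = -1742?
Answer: 2*I*√326 ≈ 36.111*I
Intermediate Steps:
d(m) = 23*m
q = 53 (q = -1742 + 1795 = 53)
√(d(-59) + q) = √(23*(-59) + 53) = √(-1357 + 53) = √(-1304) = 2*I*√326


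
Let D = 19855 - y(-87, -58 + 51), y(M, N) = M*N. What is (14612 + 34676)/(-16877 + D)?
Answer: 49288/2369 ≈ 20.805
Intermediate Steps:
D = 19246 (D = 19855 - (-87)*(-58 + 51) = 19855 - (-87)*(-7) = 19855 - 1*609 = 19855 - 609 = 19246)
(14612 + 34676)/(-16877 + D) = (14612 + 34676)/(-16877 + 19246) = 49288/2369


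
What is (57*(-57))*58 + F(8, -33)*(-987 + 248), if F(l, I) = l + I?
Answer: -169967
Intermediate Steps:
F(l, I) = I + l
(57*(-57))*58 + F(8, -33)*(-987 + 248) = (57*(-57))*58 + (-33 + 8)*(-987 + 248) = -3249*58 - 25*(-739) = -188442 + 18475 = -169967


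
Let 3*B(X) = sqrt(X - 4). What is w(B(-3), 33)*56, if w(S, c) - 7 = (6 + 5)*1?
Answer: 1008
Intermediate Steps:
B(X) = sqrt(-4 + X)/3 (B(X) = sqrt(X - 4)/3 = sqrt(-4 + X)/3)
w(S, c) = 18 (w(S, c) = 7 + (6 + 5)*1 = 7 + 11*1 = 7 + 11 = 18)
w(B(-3), 33)*56 = 18*56 = 1008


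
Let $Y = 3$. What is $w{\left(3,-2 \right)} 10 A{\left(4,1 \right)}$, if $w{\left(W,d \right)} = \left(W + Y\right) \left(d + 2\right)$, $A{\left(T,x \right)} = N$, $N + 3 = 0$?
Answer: $0$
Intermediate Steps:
$N = -3$ ($N = -3 + 0 = -3$)
$A{\left(T,x \right)} = -3$
$w{\left(W,d \right)} = \left(2 + d\right) \left(3 + W\right)$ ($w{\left(W,d \right)} = \left(W + 3\right) \left(d + 2\right) = \left(3 + W\right) \left(2 + d\right) = \left(2 + d\right) \left(3 + W\right)$)
$w{\left(3,-2 \right)} 10 A{\left(4,1 \right)} = \left(6 + 2 \cdot 3 + 3 \left(-2\right) + 3 \left(-2\right)\right) 10 \left(-3\right) = \left(6 + 6 - 6 - 6\right) 10 \left(-3\right) = 0 \cdot 10 \left(-3\right) = 0 \left(-3\right) = 0$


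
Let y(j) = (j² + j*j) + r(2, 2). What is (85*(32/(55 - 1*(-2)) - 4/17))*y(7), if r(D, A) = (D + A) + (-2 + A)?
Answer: 53720/19 ≈ 2827.4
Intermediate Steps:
r(D, A) = -2 + D + 2*A (r(D, A) = (A + D) + (-2 + A) = -2 + D + 2*A)
y(j) = 4 + 2*j² (y(j) = (j² + j*j) + (-2 + 2 + 2*2) = (j² + j²) + (-2 + 2 + 4) = 2*j² + 4 = 4 + 2*j²)
(85*(32/(55 - 1*(-2)) - 4/17))*y(7) = (85*(32/(55 - 1*(-2)) - 4/17))*(4 + 2*7²) = (85*(32/(55 + 2) - 4*1/17))*(4 + 2*49) = (85*(32/57 - 4/17))*(4 + 98) = (85*(32*(1/57) - 4/17))*102 = (85*(32/57 - 4/17))*102 = (85*(316/969))*102 = (1580/57)*102 = 53720/19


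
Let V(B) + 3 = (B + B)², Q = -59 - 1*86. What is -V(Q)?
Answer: -84097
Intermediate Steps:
Q = -145 (Q = -59 - 86 = -145)
V(B) = -3 + 4*B² (V(B) = -3 + (B + B)² = -3 + (2*B)² = -3 + 4*B²)
-V(Q) = -(-3 + 4*(-145)²) = -(-3 + 4*21025) = -(-3 + 84100) = -1*84097 = -84097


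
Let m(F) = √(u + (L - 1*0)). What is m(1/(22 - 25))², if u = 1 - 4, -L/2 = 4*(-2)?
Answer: 13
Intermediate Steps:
L = 16 (L = -8*(-2) = -2*(-8) = 16)
u = -3
m(F) = √13 (m(F) = √(-3 + (16 - 1*0)) = √(-3 + (16 + 0)) = √(-3 + 16) = √13)
m(1/(22 - 25))² = (√13)² = 13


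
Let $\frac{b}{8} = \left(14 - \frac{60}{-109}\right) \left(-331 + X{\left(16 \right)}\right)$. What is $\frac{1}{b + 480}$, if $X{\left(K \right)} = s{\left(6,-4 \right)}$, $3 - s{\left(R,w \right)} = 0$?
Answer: $- \frac{109}{4109344} \approx -2.6525 \cdot 10^{-5}$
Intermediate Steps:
$s{\left(R,w \right)} = 3$ ($s{\left(R,w \right)} = 3 - 0 = 3 + 0 = 3$)
$X{\left(K \right)} = 3$
$b = - \frac{4161664}{109}$ ($b = 8 \left(14 - \frac{60}{-109}\right) \left(-331 + 3\right) = 8 \left(14 - - \frac{60}{109}\right) \left(-328\right) = 8 \left(14 + \frac{60}{109}\right) \left(-328\right) = 8 \cdot \frac{1586}{109} \left(-328\right) = 8 \left(- \frac{520208}{109}\right) = - \frac{4161664}{109} \approx -38180.0$)
$\frac{1}{b + 480} = \frac{1}{- \frac{4161664}{109} + 480} = \frac{1}{- \frac{4109344}{109}} = - \frac{109}{4109344}$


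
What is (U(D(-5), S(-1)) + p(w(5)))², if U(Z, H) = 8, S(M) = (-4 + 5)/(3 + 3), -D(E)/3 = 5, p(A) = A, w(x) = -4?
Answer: 16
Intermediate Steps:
D(E) = -15 (D(E) = -3*5 = -15)
S(M) = ⅙ (S(M) = 1/6 = 1*(⅙) = ⅙)
(U(D(-5), S(-1)) + p(w(5)))² = (8 - 4)² = 4² = 16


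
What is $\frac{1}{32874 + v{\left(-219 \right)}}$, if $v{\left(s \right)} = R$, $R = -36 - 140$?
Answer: $\frac{1}{32698} \approx 3.0583 \cdot 10^{-5}$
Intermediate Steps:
$R = -176$
$v{\left(s \right)} = -176$
$\frac{1}{32874 + v{\left(-219 \right)}} = \frac{1}{32874 - 176} = \frac{1}{32698}$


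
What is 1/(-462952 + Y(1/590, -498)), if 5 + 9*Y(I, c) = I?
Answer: -1770/819426023 ≈ -2.1600e-6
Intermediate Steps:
Y(I, c) = -5/9 + I/9
1/(-462952 + Y(1/590, -498)) = 1/(-462952 + (-5/9 + (⅑)/590)) = 1/(-462952 + (-5/9 + (⅑)*(1/590))) = 1/(-462952 + (-5/9 + 1/5310)) = 1/(-462952 - 983/1770) = 1/(-819426023/1770) = -1770/819426023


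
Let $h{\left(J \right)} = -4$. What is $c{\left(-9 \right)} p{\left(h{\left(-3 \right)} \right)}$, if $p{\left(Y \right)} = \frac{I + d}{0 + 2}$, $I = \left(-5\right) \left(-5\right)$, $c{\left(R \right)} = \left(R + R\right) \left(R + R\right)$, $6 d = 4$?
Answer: $4158$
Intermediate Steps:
$d = \frac{2}{3}$ ($d = \frac{1}{6} \cdot 4 = \frac{2}{3} \approx 0.66667$)
$c{\left(R \right)} = 4 R^{2}$ ($c{\left(R \right)} = 2 R 2 R = 4 R^{2}$)
$I = 25$
$p{\left(Y \right)} = \frac{77}{6}$ ($p{\left(Y \right)} = \frac{25 + \frac{2}{3}}{0 + 2} = \frac{77}{3 \cdot 2} = \frac{77}{3} \cdot \frac{1}{2} = \frac{77}{6}$)
$c{\left(-9 \right)} p{\left(h{\left(-3 \right)} \right)} = 4 \left(-9\right)^{2} \cdot \frac{77}{6} = 4 \cdot 81 \cdot \frac{77}{6} = 324 \cdot \frac{77}{6} = 4158$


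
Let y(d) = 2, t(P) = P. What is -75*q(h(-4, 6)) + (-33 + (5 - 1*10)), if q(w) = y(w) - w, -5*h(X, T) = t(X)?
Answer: -128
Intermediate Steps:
h(X, T) = -X/5
q(w) = 2 - w
-75*q(h(-4, 6)) + (-33 + (5 - 1*10)) = -75*(2 - (-1)*(-4)/5) + (-33 + (5 - 1*10)) = -75*(2 - 1*⅘) + (-33 + (5 - 10)) = -75*(2 - ⅘) + (-33 - 5) = -75*6/5 - 38 = -90 - 38 = -128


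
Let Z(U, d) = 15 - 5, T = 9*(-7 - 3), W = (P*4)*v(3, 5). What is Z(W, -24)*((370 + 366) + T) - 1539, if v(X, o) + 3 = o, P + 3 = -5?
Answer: 4921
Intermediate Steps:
P = -8 (P = -3 - 5 = -8)
v(X, o) = -3 + o
W = -64 (W = (-8*4)*(-3 + 5) = -32*2 = -64)
T = -90 (T = 9*(-10) = -90)
Z(U, d) = 10
Z(W, -24)*((370 + 366) + T) - 1539 = 10*((370 + 366) - 90) - 1539 = 10*(736 - 90) - 1539 = 10*646 - 1539 = 6460 - 1539 = 4921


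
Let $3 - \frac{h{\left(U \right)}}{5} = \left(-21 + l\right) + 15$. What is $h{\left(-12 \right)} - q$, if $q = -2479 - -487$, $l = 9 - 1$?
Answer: $1997$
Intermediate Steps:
$l = 8$
$q = -1992$ ($q = -2479 + 487 = -1992$)
$h{\left(U \right)} = 5$ ($h{\left(U \right)} = 15 - 5 \left(\left(-21 + 8\right) + 15\right) = 15 - 5 \left(-13 + 15\right) = 15 - 10 = 5$)
$h{\left(-12 \right)} - q = 5 - -1992 = 5 + 1992 = 1997$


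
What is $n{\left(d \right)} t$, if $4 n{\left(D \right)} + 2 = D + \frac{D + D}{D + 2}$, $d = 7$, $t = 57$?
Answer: $\frac{1121}{12} \approx 93.417$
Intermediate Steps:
$n{\left(D \right)} = - \frac{1}{2} + \frac{D}{4} + \frac{D}{2 \left(2 + D\right)}$ ($n{\left(D \right)} = - \frac{1}{2} + \frac{D + \frac{D + D}{D + 2}}{4} = - \frac{1}{2} + \frac{D + \frac{2 D}{2 + D}}{4} = - \frac{1}{2} + \left(\frac{D}{4} + \frac{D}{2 \left(2 + D\right)}\right) = - \frac{1}{2} + \frac{D}{4} + \frac{D}{2 \left(2 + D\right)}$)
$n{\left(d \right)} t = \frac{-4 + 7^{2} + 2 \cdot 7}{4 \left(2 + 7\right)} 57 = \frac{-4 + 49 + 14}{4 \cdot 9} \cdot 57 = \frac{1}{4} \cdot \frac{1}{9} \cdot 59 \cdot 57 = \frac{59}{36} \cdot 57 = \frac{1121}{12}$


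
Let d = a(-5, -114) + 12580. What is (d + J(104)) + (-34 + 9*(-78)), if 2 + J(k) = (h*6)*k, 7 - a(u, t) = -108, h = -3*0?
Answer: 11957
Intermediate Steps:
h = 0
a(u, t) = 115 (a(u, t) = 7 - 1*(-108) = 7 + 108 = 115)
J(k) = -2 (J(k) = -2 + (0*6)*k = -2 + 0*k = -2 + 0 = -2)
d = 12695 (d = 115 + 12580 = 12695)
(d + J(104)) + (-34 + 9*(-78)) = (12695 - 2) + (-34 + 9*(-78)) = 12693 + (-34 - 702) = 12693 - 736 = 11957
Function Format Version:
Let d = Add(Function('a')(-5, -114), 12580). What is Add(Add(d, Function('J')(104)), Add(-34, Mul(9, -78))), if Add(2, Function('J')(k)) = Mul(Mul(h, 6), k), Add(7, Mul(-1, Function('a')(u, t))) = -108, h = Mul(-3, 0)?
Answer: 11957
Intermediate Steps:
h = 0
Function('a')(u, t) = 115 (Function('a')(u, t) = Add(7, Mul(-1, -108)) = Add(7, 108) = 115)
Function('J')(k) = -2 (Function('J')(k) = Add(-2, Mul(Mul(0, 6), k)) = Add(-2, Mul(0, k)) = Add(-2, 0) = -2)
d = 12695 (d = Add(115, 12580) = 12695)
Add(Add(d, Function('J')(104)), Add(-34, Mul(9, -78))) = Add(Add(12695, -2), Add(-34, Mul(9, -78))) = Add(12693, Add(-34, -702)) = Add(12693, -736) = 11957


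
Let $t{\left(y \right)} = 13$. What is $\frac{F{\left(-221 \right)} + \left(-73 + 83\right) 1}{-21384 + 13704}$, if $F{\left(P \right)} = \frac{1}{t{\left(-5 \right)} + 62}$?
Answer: $- \frac{751}{576000} \approx -0.0013038$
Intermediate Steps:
$F{\left(P \right)} = \frac{1}{75}$ ($F{\left(P \right)} = \frac{1}{13 + 62} = \frac{1}{75}$)
$\frac{F{\left(-221 \right)} + \left(-73 + 83\right) 1}{-21384 + 13704} = \frac{\frac{1}{75} + \left(-73 + 83\right) 1}{-21384 + 13704} = \frac{\frac{1}{75} + 10 \cdot 1}{-7680} = \left(\frac{1}{75} + 10\right) \left(- \frac{1}{7680}\right) = \frac{751}{75} \left(- \frac{1}{7680}\right) = - \frac{751}{576000}$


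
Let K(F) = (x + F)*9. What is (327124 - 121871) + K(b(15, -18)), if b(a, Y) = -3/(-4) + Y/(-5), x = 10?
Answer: 4107643/20 ≈ 2.0538e+5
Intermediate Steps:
b(a, Y) = ¾ - Y/5 (b(a, Y) = -3*(-¼) + Y*(-⅕) = ¾ - Y/5)
K(F) = 90 + 9*F (K(F) = (10 + F)*9 = 90 + 9*F)
(327124 - 121871) + K(b(15, -18)) = (327124 - 121871) + (90 + 9*(¾ - ⅕*(-18))) = 205253 + (90 + 9*(¾ + 18/5)) = 205253 + (90 + 9*(87/20)) = 205253 + (90 + 783/20) = 205253 + 2583/20 = 4107643/20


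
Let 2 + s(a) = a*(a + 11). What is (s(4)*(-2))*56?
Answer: -6496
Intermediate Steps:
s(a) = -2 + a*(11 + a) (s(a) = -2 + a*(a + 11) = -2 + a*(11 + a))
(s(4)*(-2))*56 = ((-2 + 4**2 + 11*4)*(-2))*56 = ((-2 + 16 + 44)*(-2))*56 = (58*(-2))*56 = -116*56 = -6496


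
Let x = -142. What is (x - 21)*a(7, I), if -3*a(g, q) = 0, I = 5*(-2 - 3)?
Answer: 0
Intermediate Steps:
I = -25 (I = 5*(-5) = -25)
a(g, q) = 0 (a(g, q) = -⅓*0 = 0)
(x - 21)*a(7, I) = (-142 - 21)*0 = -163*0 = 0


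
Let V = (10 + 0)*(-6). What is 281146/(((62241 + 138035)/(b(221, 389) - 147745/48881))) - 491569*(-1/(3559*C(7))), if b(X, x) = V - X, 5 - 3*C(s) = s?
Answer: -10555039889566765/17420755412102 ≈ -605.89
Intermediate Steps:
V = -60 (V = 10*(-6) = -60)
C(s) = 5/3 - s/3
b(X, x) = -60 - X
281146/(((62241 + 138035)/(b(221, 389) - 147745/48881))) - 491569*(-1/(3559*C(7))) = 281146/(((62241 + 138035)/((-60 - 1*221) - 147745/48881))) - 491569*(-1/(3559*(5/3 - ⅓*7))) = 281146/((200276/((-60 - 221) - 147745*1/48881))) - 491569*(-1/(3559*(5/3 - 7/3))) = 281146/((200276/(-281 - 147745/48881))) - 491569/((-3559*(-⅔))) = 281146/((200276/(-13883306/48881))) - 491569/7118/3 = 281146/((200276*(-48881/13883306))) - 491569*3/7118 = 281146/(-4894845578/6941653) - 1474707/7118 = 281146*(-6941653/4894845578) - 1474707/7118 = -975808987169/2447422789 - 1474707/7118 = -10555039889566765/17420755412102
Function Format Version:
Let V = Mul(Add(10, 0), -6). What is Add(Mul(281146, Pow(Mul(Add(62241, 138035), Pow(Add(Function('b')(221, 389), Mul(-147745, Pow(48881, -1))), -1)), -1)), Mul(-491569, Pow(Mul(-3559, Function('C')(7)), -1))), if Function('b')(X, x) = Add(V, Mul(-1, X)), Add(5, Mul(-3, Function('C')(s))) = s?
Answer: Rational(-10555039889566765, 17420755412102) ≈ -605.89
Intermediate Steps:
V = -60 (V = Mul(10, -6) = -60)
Function('C')(s) = Add(Rational(5, 3), Mul(Rational(-1, 3), s))
Function('b')(X, x) = Add(-60, Mul(-1, X))
Add(Mul(281146, Pow(Mul(Add(62241, 138035), Pow(Add(Function('b')(221, 389), Mul(-147745, Pow(48881, -1))), -1)), -1)), Mul(-491569, Pow(Mul(-3559, Function('C')(7)), -1))) = Add(Mul(281146, Pow(Mul(Add(62241, 138035), Pow(Add(Add(-60, Mul(-1, 221)), Mul(-147745, Pow(48881, -1))), -1)), -1)), Mul(-491569, Pow(Mul(-3559, Add(Rational(5, 3), Mul(Rational(-1, 3), 7))), -1))) = Add(Mul(281146, Pow(Mul(200276, Pow(Add(Add(-60, -221), Mul(-147745, Rational(1, 48881))), -1)), -1)), Mul(-491569, Pow(Mul(-3559, Add(Rational(5, 3), Rational(-7, 3))), -1))) = Add(Mul(281146, Pow(Mul(200276, Pow(Add(-281, Rational(-147745, 48881)), -1)), -1)), Mul(-491569, Pow(Mul(-3559, Rational(-2, 3)), -1))) = Add(Mul(281146, Pow(Mul(200276, Pow(Rational(-13883306, 48881), -1)), -1)), Mul(-491569, Pow(Rational(7118, 3), -1))) = Add(Mul(281146, Pow(Mul(200276, Rational(-48881, 13883306)), -1)), Mul(-491569, Rational(3, 7118))) = Add(Mul(281146, Pow(Rational(-4894845578, 6941653), -1)), Rational(-1474707, 7118)) = Add(Mul(281146, Rational(-6941653, 4894845578)), Rational(-1474707, 7118)) = Add(Rational(-975808987169, 2447422789), Rational(-1474707, 7118)) = Rational(-10555039889566765, 17420755412102)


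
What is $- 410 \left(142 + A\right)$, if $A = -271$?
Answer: $52890$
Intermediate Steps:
$- 410 \left(142 + A\right) = - 410 \left(142 - 271\right) = \left(-410\right) \left(-129\right) = 52890$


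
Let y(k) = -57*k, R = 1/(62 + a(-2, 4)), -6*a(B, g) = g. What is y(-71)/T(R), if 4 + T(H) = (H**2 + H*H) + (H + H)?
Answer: -68507616/67151 ≈ -1020.2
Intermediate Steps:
a(B, g) = -g/6
R = 3/184 (R = 1/(62 - 1/6*4) = 1/(62 - 2/3) = 1/(184/3) = 3/184 ≈ 0.016304)
T(H) = -4 + 2*H + 2*H**2 (T(H) = -4 + ((H**2 + H*H) + (H + H)) = -4 + ((H**2 + H**2) + 2*H) = -4 + (2*H**2 + 2*H) = -4 + (2*H + 2*H**2) = -4 + 2*H + 2*H**2)
y(-71)/T(R) = (-57*(-71))/(-4 + 2*(3/184) + 2*(3/184)**2) = 4047/(-4 + 3/92 + 2*(9/33856)) = 4047/(-4 + 3/92 + 9/16928) = 4047/(-67151/16928) = 4047*(-16928/67151) = -68507616/67151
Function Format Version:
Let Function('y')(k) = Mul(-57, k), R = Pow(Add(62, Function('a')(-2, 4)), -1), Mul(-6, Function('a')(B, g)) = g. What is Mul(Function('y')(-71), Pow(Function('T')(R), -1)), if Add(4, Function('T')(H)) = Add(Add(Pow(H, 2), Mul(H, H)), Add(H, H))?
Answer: Rational(-68507616, 67151) ≈ -1020.2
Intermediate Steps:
Function('a')(B, g) = Mul(Rational(-1, 6), g)
R = Rational(3, 184) (R = Pow(Add(62, Mul(Rational(-1, 6), 4)), -1) = Pow(Add(62, Rational(-2, 3)), -1) = Pow(Rational(184, 3), -1) = Rational(3, 184) ≈ 0.016304)
Function('T')(H) = Add(-4, Mul(2, H), Mul(2, Pow(H, 2))) (Function('T')(H) = Add(-4, Add(Add(Pow(H, 2), Mul(H, H)), Add(H, H))) = Add(-4, Add(Add(Pow(H, 2), Pow(H, 2)), Mul(2, H))) = Add(-4, Add(Mul(2, Pow(H, 2)), Mul(2, H))) = Add(-4, Add(Mul(2, H), Mul(2, Pow(H, 2)))) = Add(-4, Mul(2, H), Mul(2, Pow(H, 2))))
Mul(Function('y')(-71), Pow(Function('T')(R), -1)) = Mul(Mul(-57, -71), Pow(Add(-4, Mul(2, Rational(3, 184)), Mul(2, Pow(Rational(3, 184), 2))), -1)) = Mul(4047, Pow(Add(-4, Rational(3, 92), Mul(2, Rational(9, 33856))), -1)) = Mul(4047, Pow(Add(-4, Rational(3, 92), Rational(9, 16928)), -1)) = Mul(4047, Pow(Rational(-67151, 16928), -1)) = Mul(4047, Rational(-16928, 67151)) = Rational(-68507616, 67151)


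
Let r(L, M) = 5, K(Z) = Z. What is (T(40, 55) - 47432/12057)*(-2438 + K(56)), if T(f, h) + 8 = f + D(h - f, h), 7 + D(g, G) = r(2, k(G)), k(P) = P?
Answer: -249536732/4019 ≈ -62089.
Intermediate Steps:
D(g, G) = -2 (D(g, G) = -7 + 5 = -2)
T(f, h) = -10 + f (T(f, h) = -8 + (f - 2) = -8 + (-2 + f) = -10 + f)
(T(40, 55) - 47432/12057)*(-2438 + K(56)) = ((-10 + 40) - 47432/12057)*(-2438 + 56) = (30 - 47432*1/12057)*(-2382) = (30 - 47432/12057)*(-2382) = (314278/12057)*(-2382) = -249536732/4019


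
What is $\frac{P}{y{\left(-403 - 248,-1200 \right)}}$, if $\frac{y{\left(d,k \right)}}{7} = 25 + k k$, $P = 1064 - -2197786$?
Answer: $\frac{87954}{403207} \approx 0.21814$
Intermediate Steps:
$P = 2198850$ ($P = 1064 + 2197786 = 2198850$)
$y{\left(d,k \right)} = 175 + 7 k^{2}$ ($y{\left(d,k \right)} = 7 \left(25 + k k\right) = 7 \left(25 + k^{2}\right) = 175 + 7 k^{2}$)
$\frac{P}{y{\left(-403 - 248,-1200 \right)}} = \frac{2198850}{175 + 7 \left(-1200\right)^{2}} = \frac{2198850}{175 + 7 \cdot 1440000} = \frac{2198850}{175 + 10080000} = \frac{2198850}{10080175} = 2198850 \cdot \frac{1}{10080175} = \frac{87954}{403207}$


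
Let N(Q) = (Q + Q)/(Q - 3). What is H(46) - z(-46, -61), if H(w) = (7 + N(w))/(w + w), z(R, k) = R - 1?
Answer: 186325/3956 ≈ 47.099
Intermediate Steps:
z(R, k) = -1 + R
N(Q) = 2*Q/(-3 + Q) (N(Q) = (2*Q)/(-3 + Q) = 2*Q/(-3 + Q))
H(w) = (7 + 2*w/(-3 + w))/(2*w) (H(w) = (7 + 2*w/(-3 + w))/(w + w) = (7 + 2*w/(-3 + w))/((2*w)) = (7 + 2*w/(-3 + w))*(1/(2*w)) = (7 + 2*w/(-3 + w))/(2*w))
H(46) - z(-46, -61) = (3/2)*(-7 + 3*46)/(46*(-3 + 46)) - (-1 - 46) = (3/2)*(1/46)*(-7 + 138)/43 - 1*(-47) = (3/2)*(1/46)*(1/43)*131 + 47 = 393/3956 + 47 = 186325/3956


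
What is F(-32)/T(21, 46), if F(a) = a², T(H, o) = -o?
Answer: -512/23 ≈ -22.261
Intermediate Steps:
F(-32)/T(21, 46) = (-32)²/((-1*46)) = 1024/(-46) = 1024*(-1/46) = -512/23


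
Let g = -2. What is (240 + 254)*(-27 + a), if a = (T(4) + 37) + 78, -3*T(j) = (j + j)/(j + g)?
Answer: 128440/3 ≈ 42813.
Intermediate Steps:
T(j) = -2*j/(3*(-2 + j)) (T(j) = -(j + j)/(3*(j - 2)) = -2*j/(3*(-2 + j)))
a = 341/3 (a = (-2*4/(-6 + 3*4) + 37) + 78 = (-2*4/(-6 + 12) + 37) + 78 = (-2*4/6 + 37) + 78 = (-2*4*⅙ + 37) + 78 = (-4/3 + 37) + 78 = 107/3 + 78 = 341/3 ≈ 113.67)
(240 + 254)*(-27 + a) = (240 + 254)*(-27 + 341/3) = 494*(260/3) = 128440/3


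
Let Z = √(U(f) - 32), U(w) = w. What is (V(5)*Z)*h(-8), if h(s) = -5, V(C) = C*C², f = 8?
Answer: -1250*I*√6 ≈ -3061.9*I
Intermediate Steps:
V(C) = C³
Z = 2*I*√6 (Z = √(8 - 32) = √(-24) = 2*I*√6 ≈ 4.899*I)
(V(5)*Z)*h(-8) = (5³*(2*I*√6))*(-5) = (125*(2*I*√6))*(-5) = (250*I*√6)*(-5) = -1250*I*√6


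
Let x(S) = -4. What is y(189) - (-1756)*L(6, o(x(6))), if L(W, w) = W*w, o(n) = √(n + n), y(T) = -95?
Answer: -95 + 21072*I*√2 ≈ -95.0 + 29800.0*I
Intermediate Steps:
o(n) = √2*√n (o(n) = √(2*n) = √2*√n)
y(189) - (-1756)*L(6, o(x(6))) = -95 - (-1756)*6*(√2*√(-4)) = -95 - (-1756)*6*(√2*(2*I)) = -95 - (-1756)*6*(2*I*√2) = -95 - (-1756)*12*I*√2 = -95 - (-21072)*I*√2 = -95 + 21072*I*√2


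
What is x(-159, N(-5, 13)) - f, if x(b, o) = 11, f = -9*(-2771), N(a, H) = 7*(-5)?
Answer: -24928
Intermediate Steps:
N(a, H) = -35
f = 24939
x(-159, N(-5, 13)) - f = 11 - 1*24939 = 11 - 24939 = -24928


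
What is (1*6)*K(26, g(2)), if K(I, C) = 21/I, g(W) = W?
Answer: 63/13 ≈ 4.8462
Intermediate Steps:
(1*6)*K(26, g(2)) = (1*6)*(21/26) = 6*(21*(1/26)) = 6*(21/26) = 63/13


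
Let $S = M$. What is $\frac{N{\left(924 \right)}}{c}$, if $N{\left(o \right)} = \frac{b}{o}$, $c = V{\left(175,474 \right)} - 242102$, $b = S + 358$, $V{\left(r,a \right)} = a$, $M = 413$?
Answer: $- \frac{257}{74421424} \approx -3.4533 \cdot 10^{-6}$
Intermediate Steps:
$S = 413$
$b = 771$ ($b = 413 + 358 = 771$)
$c = -241628$ ($c = 474 - 242102 = -241628$)
$N{\left(o \right)} = \frac{771}{o}$
$\frac{N{\left(924 \right)}}{c} = \frac{771 \cdot \frac{1}{924}}{-241628} = 771 \cdot \frac{1}{924} \left(- \frac{1}{241628}\right) = \frac{257}{308} \left(- \frac{1}{241628}\right) = - \frac{257}{74421424}$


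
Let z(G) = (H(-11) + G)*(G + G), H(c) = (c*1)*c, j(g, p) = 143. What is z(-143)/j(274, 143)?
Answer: 44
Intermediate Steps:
H(c) = c² (H(c) = c*c = c²)
z(G) = 2*G*(121 + G) (z(G) = ((-11)² + G)*(G + G) = (121 + G)*(2*G) = 2*G*(121 + G))
z(-143)/j(274, 143) = (2*(-143)*(121 - 143))/143 = (2*(-143)*(-22))*(1/143) = 6292*(1/143) = 44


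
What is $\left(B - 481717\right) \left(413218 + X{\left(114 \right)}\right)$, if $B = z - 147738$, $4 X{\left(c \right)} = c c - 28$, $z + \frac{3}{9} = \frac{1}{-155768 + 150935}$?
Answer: $- \frac{422312321780140}{1611} \approx -2.6214 \cdot 10^{11}$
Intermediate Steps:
$z = - \frac{1612}{4833}$ ($z = - \frac{1}{3} + \frac{1}{-155768 + 150935} = - \frac{1}{3} + \frac{1}{-4833} = - \frac{1}{3} - \frac{1}{4833} = - \frac{1612}{4833} \approx -0.33354$)
$X{\left(c \right)} = -7 + \frac{c^{2}}{4}$ ($X{\left(c \right)} = \frac{c c - 28}{4} = \frac{c^{2} - 28}{4} = \frac{-28 + c^{2}}{4} = -7 + \frac{c^{2}}{4}$)
$B = - \frac{714019366}{4833}$ ($B = - \frac{1612}{4833} - 147738 = - \frac{714019366}{4833} \approx -1.4774 \cdot 10^{5}$)
$\left(B - 481717\right) \left(413218 + X{\left(114 \right)}\right) = \left(- \frac{714019366}{4833} - 481717\right) \left(413218 - \left(7 - \frac{114^{2}}{4}\right)\right) = - \frac{3042157627 \left(413218 + \left(-7 + \frac{1}{4} \cdot 12996\right)\right)}{4833} = - \frac{3042157627 \left(413218 + \left(-7 + 3249\right)\right)}{4833} = - \frac{3042157627 \left(413218 + 3242\right)}{4833} = \left(- \frac{3042157627}{4833}\right) 416460 = - \frac{422312321780140}{1611}$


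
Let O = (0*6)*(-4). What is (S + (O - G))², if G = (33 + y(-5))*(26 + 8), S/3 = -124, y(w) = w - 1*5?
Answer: 1331716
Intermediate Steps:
y(w) = -5 + w (y(w) = w - 5 = -5 + w)
S = -372 (S = 3*(-124) = -372)
G = 782 (G = (33 + (-5 - 5))*(26 + 8) = (33 - 10)*34 = 23*34 = 782)
O = 0 (O = 0*(-4) = 0)
(S + (O - G))² = (-372 + (0 - 1*782))² = (-372 + (0 - 782))² = (-372 - 782)² = (-1154)² = 1331716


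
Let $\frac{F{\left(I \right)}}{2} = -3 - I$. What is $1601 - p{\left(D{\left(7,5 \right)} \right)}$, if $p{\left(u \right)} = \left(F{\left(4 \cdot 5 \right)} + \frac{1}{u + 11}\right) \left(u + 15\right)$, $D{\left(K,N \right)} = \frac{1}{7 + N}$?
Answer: $\frac{1830191}{798} \approx 2293.5$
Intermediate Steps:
$F{\left(I \right)} = -6 - 2 I$ ($F{\left(I \right)} = 2 \left(-3 - I\right) = -6 - 2 I$)
$p{\left(u \right)} = \left(-46 + \frac{1}{11 + u}\right) \left(15 + u\right)$ ($p{\left(u \right)} = \left(\left(-6 - 2 \cdot 4 \cdot 5\right) + \frac{1}{u + 11}\right) \left(u + 15\right) = \left(\left(-6 - 40\right) + \frac{1}{11 + u}\right) \left(15 + u\right) = \left(-46 + \frac{1}{11 + u}\right) \left(15 + u\right)$)
$1601 - p{\left(D{\left(7,5 \right)} \right)} = 1601 - \frac{-7575 - \frac{1195}{7 + 5} - 46 \left(\frac{1}{7 + 5}\right)^{2}}{11 + \frac{1}{7 + 5}} = 1601 - \frac{-7575 - \frac{1195}{12} - 46 \left(\frac{1}{12}\right)^{2}}{11 + \frac{1}{12}} = 1601 - \frac{-7575 - \frac{1195}{12} - \frac{46}{144}}{11 + \frac{1}{12}} = 1601 - \frac{-7575 - \frac{1195}{12} - \frac{23}{72}}{\frac{133}{12}} = 1601 - \frac{12 \left(-7575 - \frac{1195}{12} - \frac{23}{72}\right)}{133} = 1601 - \frac{12}{133} \left(- \frac{552593}{72}\right) = 1601 - - \frac{552593}{798} = 1601 + \frac{552593}{798} = \frac{1830191}{798}$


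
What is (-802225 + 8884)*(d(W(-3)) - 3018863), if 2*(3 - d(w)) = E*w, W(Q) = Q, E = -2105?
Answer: 4794980770935/2 ≈ 2.3975e+12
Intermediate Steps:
d(w) = 3 + 2105*w/2 (d(w) = 3 - (-2105)*w/2 = 3 + 2105*w/2)
(-802225 + 8884)*(d(W(-3)) - 3018863) = (-802225 + 8884)*((3 + (2105/2)*(-3)) - 3018863) = -793341*((3 - 6315/2) - 3018863) = -793341*(-6309/2 - 3018863) = -793341*(-6044035/2) = 4794980770935/2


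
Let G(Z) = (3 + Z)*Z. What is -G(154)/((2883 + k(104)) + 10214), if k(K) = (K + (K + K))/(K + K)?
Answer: -48356/26197 ≈ -1.8459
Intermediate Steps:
G(Z) = Z*(3 + Z)
k(K) = 3/2 (k(K) = (K + 2*K)/((2*K)) = (3*K)*(1/(2*K)) = 3/2)
-G(154)/((2883 + k(104)) + 10214) = -154*(3 + 154)/((2883 + 3/2) + 10214) = -154*157/(5769/2 + 10214) = -24178/26197/2 = -24178*2/26197 = -1*48356/26197 = -48356/26197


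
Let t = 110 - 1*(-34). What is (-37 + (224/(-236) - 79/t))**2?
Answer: 106979363929/72182016 ≈ 1482.1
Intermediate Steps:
t = 144 (t = 110 + 34 = 144)
(-37 + (224/(-236) - 79/t))**2 = (-37 + (224/(-236) - 79/144))**2 = (-37 + (224*(-1/236) - 79*1/144))**2 = (-37 + (-56/59 - 79/144))**2 = (-37 - 12725/8496)**2 = (-327077/8496)**2 = 106979363929/72182016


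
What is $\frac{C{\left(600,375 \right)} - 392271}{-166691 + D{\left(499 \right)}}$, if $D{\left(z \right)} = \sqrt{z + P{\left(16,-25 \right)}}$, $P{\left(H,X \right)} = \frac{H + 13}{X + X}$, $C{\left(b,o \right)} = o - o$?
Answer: $\frac{3269402263050}{1389294449129} + \frac{5884065 \sqrt{5538}}{1389294449129} \approx 2.3536$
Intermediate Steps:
$C{\left(b,o \right)} = 0$
$P{\left(H,X \right)} = \frac{13 + H}{2 X}$
$D{\left(z \right)} = \sqrt{- \frac{29}{50} + z}$ ($D{\left(z \right)} = \sqrt{z + \frac{13 + 16}{2 \left(-25\right)}} = \sqrt{z + \frac{1}{2} \left(- \frac{1}{25}\right) 29} = \sqrt{z - \frac{29}{50}} = \sqrt{- \frac{29}{50} + z}$)
$\frac{C{\left(600,375 \right)} - 392271}{-166691 + D{\left(499 \right)}} = \frac{0 - 392271}{-166691 + \frac{\sqrt{-58 + 100 \cdot 499}}{10}} = - \frac{392271}{-166691 + \frac{\sqrt{-58 + 49900}}{10}} = - \frac{392271}{-166691 + \frac{\sqrt{49842}}{10}} = - \frac{392271}{-166691 + \frac{3 \sqrt{5538}}{10}}$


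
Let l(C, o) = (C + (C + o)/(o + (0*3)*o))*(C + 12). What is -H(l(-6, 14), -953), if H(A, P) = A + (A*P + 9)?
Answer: -31017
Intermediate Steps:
l(C, o) = (12 + C)*(C + (C + o)/o) (l(C, o) = (C + (C + o)/(o + 0*o))*(12 + C) = (C + (C + o)/(o + 0))*(12 + C) = (C + (C + o)/o)*(12 + C) = (12 + C)*(C + (C + o)/o))
H(A, P) = 9 + A + A*P (H(A, P) = A + (9 + A*P) = 9 + A + A*P)
-H(l(-6, 14), -953) = -(9 + ((-6)**2 + 12*(-6) + 14*(12 + (-6)**2 + 13*(-6)))/14 + (((-6)**2 + 12*(-6) + 14*(12 + (-6)**2 + 13*(-6)))/14)*(-953)) = -(9 + (36 - 72 + 14*(12 + 36 - 78))/14 + ((36 - 72 + 14*(12 + 36 - 78))/14)*(-953)) = -(9 + (36 - 72 + 14*(-30))/14 + ((36 - 72 + 14*(-30))/14)*(-953)) = -(9 + (36 - 72 - 420)/14 + ((36 - 72 - 420)/14)*(-953)) = -(9 + (1/14)*(-456) + ((1/14)*(-456))*(-953)) = -(9 - 228/7 - 228/7*(-953)) = -(9 - 228/7 + 217284/7) = -1*31017 = -31017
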